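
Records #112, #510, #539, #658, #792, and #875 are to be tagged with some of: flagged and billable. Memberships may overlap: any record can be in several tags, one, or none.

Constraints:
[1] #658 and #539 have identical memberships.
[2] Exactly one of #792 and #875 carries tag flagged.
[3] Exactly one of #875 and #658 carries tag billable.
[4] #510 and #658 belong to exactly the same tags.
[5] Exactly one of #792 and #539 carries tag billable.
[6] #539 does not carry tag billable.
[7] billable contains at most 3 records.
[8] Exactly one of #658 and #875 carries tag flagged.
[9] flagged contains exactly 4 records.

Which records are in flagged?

flagged = {#510, #539, #658, #792}

From (6): #539 ∉ billable.
(1): #658 matches #539: #658 ∉ billable.
(3) (exactly one): #875 ∈ billable.
(4): #510 matches #658: #510 ∉ billable.
(5) (exactly one): #792 ∈ billable.
Suppose #112 ∈ flagged: no assignment then satisfies all the clues, so #112 ∉ flagged.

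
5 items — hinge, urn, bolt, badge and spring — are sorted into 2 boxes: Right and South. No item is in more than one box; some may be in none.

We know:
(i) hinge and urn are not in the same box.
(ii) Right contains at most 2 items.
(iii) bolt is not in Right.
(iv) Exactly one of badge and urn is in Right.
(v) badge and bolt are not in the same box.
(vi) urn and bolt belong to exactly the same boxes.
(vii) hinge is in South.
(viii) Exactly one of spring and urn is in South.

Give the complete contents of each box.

Right = {badge}; South = {hinge, spring}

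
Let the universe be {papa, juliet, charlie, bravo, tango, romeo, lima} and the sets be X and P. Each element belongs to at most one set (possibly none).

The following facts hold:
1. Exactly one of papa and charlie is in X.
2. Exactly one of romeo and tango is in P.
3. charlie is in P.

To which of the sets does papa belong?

papa: X

From (3): charlie ∈ P.
(1) (exactly one): papa ∈ X.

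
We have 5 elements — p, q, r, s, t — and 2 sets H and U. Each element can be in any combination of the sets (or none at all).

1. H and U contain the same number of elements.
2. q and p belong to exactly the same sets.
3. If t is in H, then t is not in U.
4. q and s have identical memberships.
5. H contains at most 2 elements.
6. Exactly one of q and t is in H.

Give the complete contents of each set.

H = {t}; U = {r}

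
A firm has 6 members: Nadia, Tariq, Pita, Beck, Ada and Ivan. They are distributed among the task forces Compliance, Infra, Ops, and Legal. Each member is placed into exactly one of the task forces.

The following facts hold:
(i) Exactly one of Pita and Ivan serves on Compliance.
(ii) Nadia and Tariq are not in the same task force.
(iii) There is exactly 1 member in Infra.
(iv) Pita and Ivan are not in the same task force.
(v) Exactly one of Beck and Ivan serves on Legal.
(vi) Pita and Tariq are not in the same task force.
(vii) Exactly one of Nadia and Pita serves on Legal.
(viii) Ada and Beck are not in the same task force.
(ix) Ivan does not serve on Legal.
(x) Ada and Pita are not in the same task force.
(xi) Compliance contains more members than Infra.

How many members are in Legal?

2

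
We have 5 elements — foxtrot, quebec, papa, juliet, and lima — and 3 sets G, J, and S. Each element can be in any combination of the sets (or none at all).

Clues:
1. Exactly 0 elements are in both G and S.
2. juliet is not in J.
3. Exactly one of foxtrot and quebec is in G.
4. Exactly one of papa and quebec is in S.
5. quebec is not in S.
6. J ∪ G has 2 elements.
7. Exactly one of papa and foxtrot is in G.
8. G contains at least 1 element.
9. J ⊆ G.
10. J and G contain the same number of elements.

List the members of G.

G = {foxtrot, lima}

From (2): juliet ∉ J.
From (5): quebec ∉ S.
(4) (exactly one): papa ∈ S.
Suppose foxtrot ∉ G: no assignment then satisfies all the clues, so foxtrot ∈ G.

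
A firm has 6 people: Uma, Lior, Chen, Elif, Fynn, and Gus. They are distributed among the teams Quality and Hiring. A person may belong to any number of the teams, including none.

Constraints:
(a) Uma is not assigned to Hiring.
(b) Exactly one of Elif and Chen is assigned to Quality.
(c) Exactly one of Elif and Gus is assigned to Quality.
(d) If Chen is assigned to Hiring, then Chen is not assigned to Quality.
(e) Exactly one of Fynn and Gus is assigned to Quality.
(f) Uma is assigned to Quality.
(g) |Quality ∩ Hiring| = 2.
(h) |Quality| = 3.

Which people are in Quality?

Quality = {Elif, Fynn, Uma}

From (a): Uma ∉ Hiring.
From (f): Uma ∈ Quality.
Suppose Lior ∈ Quality: no assignment then satisfies all the clues, so Lior ∉ Quality.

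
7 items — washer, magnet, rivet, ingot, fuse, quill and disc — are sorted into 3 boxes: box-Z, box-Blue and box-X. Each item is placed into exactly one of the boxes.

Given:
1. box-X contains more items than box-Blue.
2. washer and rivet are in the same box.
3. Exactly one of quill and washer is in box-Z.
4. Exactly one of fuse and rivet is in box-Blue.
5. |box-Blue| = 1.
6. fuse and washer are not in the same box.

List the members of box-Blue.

box-Blue = {fuse}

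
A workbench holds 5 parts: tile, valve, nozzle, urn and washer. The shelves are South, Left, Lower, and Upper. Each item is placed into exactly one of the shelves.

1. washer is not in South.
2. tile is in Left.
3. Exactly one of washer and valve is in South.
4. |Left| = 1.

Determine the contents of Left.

Left = {tile}

From (1): washer ∉ South.
From (2): tile ∈ Left.
(3) (exactly one): valve ∈ South.
(4): Left already has 1, so the rest are out.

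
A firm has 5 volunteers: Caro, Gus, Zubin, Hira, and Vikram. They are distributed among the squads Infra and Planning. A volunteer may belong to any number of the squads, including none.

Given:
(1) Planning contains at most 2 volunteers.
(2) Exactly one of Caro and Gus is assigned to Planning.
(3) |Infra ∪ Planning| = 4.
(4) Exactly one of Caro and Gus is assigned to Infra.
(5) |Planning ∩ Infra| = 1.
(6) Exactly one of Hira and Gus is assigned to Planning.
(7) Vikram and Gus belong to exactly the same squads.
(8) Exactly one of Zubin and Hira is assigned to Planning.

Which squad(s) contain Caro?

Caro: Planning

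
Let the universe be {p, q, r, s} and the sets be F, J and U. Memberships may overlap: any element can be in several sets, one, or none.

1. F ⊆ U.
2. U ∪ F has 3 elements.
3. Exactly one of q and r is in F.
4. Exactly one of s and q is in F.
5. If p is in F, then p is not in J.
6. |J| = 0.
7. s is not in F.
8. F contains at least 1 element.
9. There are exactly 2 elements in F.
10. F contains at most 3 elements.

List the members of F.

F = {p, q}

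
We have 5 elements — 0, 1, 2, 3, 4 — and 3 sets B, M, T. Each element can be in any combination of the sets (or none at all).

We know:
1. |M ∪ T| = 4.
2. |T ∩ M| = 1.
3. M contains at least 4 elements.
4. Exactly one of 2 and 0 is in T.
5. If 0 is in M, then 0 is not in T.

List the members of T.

T = {2}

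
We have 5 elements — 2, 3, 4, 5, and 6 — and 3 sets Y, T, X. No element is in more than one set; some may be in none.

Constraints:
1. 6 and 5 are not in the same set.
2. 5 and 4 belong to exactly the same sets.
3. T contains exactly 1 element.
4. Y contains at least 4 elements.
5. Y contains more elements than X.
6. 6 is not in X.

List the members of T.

T = {6}

From (6): 6 ∉ X.
Suppose 2 ∈ T: no assignment then satisfies all the clues, so 2 ∉ T.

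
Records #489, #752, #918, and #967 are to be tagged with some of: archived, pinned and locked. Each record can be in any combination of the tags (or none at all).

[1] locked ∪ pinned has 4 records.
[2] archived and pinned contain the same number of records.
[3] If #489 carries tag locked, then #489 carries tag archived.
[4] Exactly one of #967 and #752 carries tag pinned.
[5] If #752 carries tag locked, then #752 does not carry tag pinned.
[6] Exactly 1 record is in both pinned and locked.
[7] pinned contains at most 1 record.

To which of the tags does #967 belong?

#967: locked, pinned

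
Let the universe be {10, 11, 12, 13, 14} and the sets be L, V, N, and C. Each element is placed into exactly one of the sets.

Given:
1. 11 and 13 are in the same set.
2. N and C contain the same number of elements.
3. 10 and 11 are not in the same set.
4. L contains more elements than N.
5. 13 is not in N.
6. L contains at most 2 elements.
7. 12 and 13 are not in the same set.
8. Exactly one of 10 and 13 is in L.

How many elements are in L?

2

From (5): 13 ∉ N.
(1): 11 matches 13: 11 ∉ N.
Suppose 11 ∈ C: no assignment then satisfies all the clues, so 11 ∉ C.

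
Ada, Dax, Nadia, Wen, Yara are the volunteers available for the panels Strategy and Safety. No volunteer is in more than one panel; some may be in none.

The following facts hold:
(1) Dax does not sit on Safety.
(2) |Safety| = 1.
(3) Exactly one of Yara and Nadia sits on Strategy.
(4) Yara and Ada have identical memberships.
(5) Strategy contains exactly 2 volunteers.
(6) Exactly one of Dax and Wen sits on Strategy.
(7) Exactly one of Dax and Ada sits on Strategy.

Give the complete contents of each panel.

Strategy = {Dax, Nadia}; Safety = {Wen}

From (1): Dax ∉ Safety.
Suppose Ada ∈ Strategy: no assignment then satisfies all the clues, so Ada ∉ Strategy.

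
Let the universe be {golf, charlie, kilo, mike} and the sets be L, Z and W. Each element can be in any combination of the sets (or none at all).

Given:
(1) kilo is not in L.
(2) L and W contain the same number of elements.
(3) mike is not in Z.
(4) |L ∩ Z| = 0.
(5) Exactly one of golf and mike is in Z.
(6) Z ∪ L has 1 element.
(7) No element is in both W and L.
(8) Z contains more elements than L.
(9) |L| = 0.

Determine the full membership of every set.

From (1): kilo ∉ L.
From (3): mike ∉ Z.
(5) (exactly one): golf ∈ Z.
(9): L already has 0, so the rest are out.
Suppose golf ∈ W: no assignment then satisfies all the clues, so golf ∉ W.

L = {}; Z = {golf}; W = {}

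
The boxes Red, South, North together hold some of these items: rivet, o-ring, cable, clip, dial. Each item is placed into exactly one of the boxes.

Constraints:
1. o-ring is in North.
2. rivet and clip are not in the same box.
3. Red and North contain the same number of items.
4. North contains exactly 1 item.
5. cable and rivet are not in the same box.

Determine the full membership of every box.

Red = {rivet}; South = {cable, clip, dial}; North = {o-ring}

From (1): o-ring ∈ North.
(4): North already has 1, so the rest are out.
Suppose rivet ∉ Red: no assignment then satisfies all the clues, so rivet ∈ Red.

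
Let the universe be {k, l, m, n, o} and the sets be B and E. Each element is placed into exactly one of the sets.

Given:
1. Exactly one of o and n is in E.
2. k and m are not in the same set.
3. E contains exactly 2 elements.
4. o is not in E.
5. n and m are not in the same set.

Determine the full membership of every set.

From (4): o ∉ E.
(1) (exactly one): n ∈ E.
(5): m ∉ E.
Only one set left: m ∈ B.
Only one set left: o ∈ B.
(2): k ∉ B.
Only one set left: k ∈ E.
(3): E already has 2, so the rest are out.
Only one set left: l ∈ B.

B = {l, m, o}; E = {k, n}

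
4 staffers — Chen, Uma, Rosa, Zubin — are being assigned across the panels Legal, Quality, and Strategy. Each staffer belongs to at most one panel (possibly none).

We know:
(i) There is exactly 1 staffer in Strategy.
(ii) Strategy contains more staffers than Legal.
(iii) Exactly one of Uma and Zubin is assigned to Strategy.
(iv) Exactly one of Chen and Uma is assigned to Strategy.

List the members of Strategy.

Strategy = {Uma}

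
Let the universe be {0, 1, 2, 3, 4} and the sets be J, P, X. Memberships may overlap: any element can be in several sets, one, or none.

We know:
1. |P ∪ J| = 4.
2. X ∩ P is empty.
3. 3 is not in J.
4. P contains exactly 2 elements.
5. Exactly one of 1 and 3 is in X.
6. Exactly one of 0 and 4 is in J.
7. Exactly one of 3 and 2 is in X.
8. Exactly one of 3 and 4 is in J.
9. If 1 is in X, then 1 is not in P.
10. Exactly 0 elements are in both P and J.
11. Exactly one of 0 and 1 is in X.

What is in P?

P = {0, 3}

From (3): 3 ∉ J.
(8) (exactly one): 4 ∈ J.
(6) (exactly one): 0 ∉ J.
Suppose 0 ∉ P: no assignment then satisfies all the clues, so 0 ∈ P.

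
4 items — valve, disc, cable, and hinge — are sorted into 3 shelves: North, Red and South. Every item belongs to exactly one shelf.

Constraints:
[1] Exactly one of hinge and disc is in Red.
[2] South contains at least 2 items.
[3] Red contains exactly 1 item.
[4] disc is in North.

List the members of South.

From (4): disc ∈ North.
(1) (exactly one): hinge ∈ Red.
(2): only 2 candidates remain for South, so all are in.

South = {cable, valve}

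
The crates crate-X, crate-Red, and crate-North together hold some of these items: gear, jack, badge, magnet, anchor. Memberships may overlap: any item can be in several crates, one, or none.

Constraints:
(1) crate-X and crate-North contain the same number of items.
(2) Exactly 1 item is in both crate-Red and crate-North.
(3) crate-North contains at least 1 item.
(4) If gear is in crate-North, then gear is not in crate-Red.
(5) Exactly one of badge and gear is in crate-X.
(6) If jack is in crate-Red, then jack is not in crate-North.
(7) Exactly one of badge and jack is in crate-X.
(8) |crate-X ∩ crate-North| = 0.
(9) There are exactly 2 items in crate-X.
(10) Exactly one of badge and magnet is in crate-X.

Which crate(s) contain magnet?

magnet: crate-North, crate-Red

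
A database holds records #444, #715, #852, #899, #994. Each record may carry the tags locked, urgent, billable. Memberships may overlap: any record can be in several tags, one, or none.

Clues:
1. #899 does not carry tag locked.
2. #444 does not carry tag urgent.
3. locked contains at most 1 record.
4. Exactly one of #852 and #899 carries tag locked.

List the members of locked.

locked = {#852}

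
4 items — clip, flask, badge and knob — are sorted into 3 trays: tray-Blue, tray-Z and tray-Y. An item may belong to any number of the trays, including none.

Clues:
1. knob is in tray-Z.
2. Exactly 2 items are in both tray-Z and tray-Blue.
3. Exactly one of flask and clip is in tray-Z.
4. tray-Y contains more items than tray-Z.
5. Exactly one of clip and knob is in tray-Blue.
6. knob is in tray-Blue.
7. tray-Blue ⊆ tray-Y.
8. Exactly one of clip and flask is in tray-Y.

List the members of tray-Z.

tray-Z = {flask, knob}

From (1): knob ∈ tray-Z.
From (6): knob ∈ tray-Blue.
(5) (exactly one): clip ∉ tray-Blue.
(7) with knob ∈ tray-Blue: knob ∈ tray-Y.
Suppose clip ∈ tray-Z: no assignment then satisfies all the clues, so clip ∉ tray-Z.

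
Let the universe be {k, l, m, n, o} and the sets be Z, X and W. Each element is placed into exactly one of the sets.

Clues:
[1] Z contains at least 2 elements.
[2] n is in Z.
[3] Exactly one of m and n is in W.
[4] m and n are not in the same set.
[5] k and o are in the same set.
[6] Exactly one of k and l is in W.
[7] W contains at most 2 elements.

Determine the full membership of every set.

Z = {k, n, o}; X = {}; W = {l, m}

From (2): n ∈ Z.
(3) (exactly one): m ∈ W.
Suppose k ∉ Z: no assignment then satisfies all the clues, so k ∈ Z.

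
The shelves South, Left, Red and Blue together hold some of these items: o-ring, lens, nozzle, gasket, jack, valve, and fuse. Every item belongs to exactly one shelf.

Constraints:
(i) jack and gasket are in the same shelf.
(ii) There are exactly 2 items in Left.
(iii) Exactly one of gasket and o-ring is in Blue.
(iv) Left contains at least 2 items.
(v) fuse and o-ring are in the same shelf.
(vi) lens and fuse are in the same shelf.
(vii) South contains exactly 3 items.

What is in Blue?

Blue = {gasket, jack}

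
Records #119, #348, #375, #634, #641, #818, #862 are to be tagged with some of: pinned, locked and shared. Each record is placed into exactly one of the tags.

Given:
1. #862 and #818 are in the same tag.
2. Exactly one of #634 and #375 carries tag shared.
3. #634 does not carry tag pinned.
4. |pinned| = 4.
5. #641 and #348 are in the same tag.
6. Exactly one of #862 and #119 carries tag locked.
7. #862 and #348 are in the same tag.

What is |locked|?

2

From (3): #634 ∉ pinned.
Suppose #119 ∈ pinned: no assignment then satisfies all the clues, so #119 ∉ pinned.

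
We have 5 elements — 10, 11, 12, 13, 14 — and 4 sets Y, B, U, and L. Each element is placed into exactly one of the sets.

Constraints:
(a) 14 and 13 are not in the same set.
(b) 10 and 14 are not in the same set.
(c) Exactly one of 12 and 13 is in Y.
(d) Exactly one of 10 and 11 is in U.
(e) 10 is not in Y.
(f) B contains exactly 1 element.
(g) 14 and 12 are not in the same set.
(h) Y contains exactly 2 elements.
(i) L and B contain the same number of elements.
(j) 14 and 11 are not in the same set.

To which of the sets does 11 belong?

11: Y

From (e): 10 ∉ Y.
Suppose 11 ∉ Y: no assignment then satisfies all the clues, so 11 ∈ Y.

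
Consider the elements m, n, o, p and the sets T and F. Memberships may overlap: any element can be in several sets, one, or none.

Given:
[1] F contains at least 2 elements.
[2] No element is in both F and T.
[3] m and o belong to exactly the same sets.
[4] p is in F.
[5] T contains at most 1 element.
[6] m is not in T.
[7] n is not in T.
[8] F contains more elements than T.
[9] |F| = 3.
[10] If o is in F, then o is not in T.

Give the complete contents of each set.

T = {}; F = {m, o, p}

From (4): p ∈ F.
From (6): m ∉ T.
From (7): n ∉ T.
(2) (disjoint): p ∉ T.
(3): o matches m: o ∉ T.
Suppose m ∉ F: no assignment then satisfies all the clues, so m ∈ F.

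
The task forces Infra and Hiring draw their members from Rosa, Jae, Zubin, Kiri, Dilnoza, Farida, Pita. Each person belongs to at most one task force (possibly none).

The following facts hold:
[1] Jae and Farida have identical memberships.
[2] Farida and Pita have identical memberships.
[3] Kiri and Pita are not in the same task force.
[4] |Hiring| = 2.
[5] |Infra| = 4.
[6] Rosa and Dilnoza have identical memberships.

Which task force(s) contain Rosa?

Rosa: Hiring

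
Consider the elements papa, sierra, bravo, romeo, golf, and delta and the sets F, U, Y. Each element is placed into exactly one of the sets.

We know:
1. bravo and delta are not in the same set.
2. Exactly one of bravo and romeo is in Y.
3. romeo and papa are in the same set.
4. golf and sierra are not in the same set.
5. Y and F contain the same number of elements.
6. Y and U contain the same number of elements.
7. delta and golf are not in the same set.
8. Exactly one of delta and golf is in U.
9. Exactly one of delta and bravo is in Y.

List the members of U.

U = {delta, sierra}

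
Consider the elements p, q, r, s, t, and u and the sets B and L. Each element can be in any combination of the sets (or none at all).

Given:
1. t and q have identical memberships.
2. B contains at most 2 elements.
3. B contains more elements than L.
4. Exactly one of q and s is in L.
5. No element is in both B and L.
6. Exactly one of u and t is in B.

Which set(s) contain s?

s: L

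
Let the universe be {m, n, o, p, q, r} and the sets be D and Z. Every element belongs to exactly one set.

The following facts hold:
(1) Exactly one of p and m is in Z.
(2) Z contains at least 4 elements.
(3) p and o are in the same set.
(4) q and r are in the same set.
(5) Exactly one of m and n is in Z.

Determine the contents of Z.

Z = {n, o, p, q, r}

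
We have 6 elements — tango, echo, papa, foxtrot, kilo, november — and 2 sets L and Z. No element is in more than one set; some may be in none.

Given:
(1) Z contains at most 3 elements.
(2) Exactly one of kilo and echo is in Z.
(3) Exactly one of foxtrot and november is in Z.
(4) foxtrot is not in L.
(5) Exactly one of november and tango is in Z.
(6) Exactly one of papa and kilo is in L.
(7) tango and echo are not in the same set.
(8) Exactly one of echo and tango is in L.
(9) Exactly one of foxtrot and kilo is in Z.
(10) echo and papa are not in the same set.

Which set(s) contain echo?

From (4): foxtrot ∉ L.
Suppose echo ∈ L: no assignment then satisfies all the clues, so echo ∉ L.

echo: none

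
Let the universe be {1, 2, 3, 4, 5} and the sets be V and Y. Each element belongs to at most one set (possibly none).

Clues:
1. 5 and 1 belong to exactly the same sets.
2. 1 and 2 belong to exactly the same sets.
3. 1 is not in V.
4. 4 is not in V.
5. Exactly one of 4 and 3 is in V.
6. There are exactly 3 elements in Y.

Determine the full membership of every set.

V = {3}; Y = {1, 2, 5}

From (3): 1 ∉ V.
From (4): 4 ∉ V.
(1): 5 matches 1: 5 ∉ V.
(2): 2 matches 1: 2 ∉ V.
(5) (exactly one): 3 ∈ V.
Suppose 1 ∉ Y: no assignment then satisfies all the clues, so 1 ∈ Y.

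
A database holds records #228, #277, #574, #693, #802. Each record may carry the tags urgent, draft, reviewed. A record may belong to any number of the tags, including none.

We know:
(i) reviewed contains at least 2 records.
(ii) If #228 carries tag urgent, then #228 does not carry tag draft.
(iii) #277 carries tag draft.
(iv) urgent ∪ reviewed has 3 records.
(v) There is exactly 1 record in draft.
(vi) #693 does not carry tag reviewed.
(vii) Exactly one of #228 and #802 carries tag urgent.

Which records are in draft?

draft = {#277}

From (iii): #277 ∈ draft.
From (vi): #693 ∉ reviewed.
(v): draft already has 1, so the rest are out.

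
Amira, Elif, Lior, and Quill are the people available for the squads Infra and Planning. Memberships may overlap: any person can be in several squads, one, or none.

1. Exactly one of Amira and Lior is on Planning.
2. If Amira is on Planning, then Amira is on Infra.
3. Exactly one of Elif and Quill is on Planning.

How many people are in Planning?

2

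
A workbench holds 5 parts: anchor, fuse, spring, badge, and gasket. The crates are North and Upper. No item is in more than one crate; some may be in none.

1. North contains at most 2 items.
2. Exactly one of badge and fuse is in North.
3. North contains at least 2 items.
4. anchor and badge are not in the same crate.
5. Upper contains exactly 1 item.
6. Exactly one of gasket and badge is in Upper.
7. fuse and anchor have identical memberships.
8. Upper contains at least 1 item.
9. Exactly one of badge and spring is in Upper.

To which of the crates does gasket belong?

gasket: none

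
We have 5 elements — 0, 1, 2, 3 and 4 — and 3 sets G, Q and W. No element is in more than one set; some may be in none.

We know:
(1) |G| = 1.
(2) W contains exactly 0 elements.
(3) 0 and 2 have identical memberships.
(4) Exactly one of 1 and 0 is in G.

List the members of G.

G = {1}

(2): W already has 0, so the rest are out.
Suppose 0 ∈ G: no assignment then satisfies all the clues, so 0 ∉ G.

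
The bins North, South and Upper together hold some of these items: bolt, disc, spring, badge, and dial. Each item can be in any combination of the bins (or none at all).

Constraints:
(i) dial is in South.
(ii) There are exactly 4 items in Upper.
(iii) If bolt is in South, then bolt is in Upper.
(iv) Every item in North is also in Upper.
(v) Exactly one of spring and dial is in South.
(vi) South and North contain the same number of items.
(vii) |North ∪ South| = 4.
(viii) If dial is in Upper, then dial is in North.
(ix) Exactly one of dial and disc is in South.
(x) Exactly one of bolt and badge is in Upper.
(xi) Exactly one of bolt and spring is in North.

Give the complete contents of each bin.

North = {bolt, dial, disc}; South = {badge, bolt, dial}; Upper = {bolt, dial, disc, spring}

From (i): dial ∈ South.
(v) (exactly one): spring ∉ South.
(ix) (exactly one): disc ∉ South.
Suppose bolt ∉ North: no assignment then satisfies all the clues, so bolt ∈ North.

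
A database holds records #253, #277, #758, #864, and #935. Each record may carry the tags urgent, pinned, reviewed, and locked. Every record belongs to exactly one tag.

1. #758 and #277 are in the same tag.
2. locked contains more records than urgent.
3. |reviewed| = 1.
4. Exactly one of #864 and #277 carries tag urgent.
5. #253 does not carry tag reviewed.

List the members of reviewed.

reviewed = {#935}

From (5): #253 ∉ reviewed.
Suppose #277 ∈ reviewed: no assignment then satisfies all the clues, so #277 ∉ reviewed.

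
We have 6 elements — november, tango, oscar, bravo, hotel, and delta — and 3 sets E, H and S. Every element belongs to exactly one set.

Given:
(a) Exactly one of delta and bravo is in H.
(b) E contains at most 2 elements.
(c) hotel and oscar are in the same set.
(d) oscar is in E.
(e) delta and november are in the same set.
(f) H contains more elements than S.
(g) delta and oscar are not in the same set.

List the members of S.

S = {bravo}

From (d): oscar ∈ E.
(c): hotel matches oscar: hotel ∈ E.
(g): delta ∉ E.
(b): E already has 2, so the rest are out.
Suppose november ∈ S: no assignment then satisfies all the clues, so november ∉ S.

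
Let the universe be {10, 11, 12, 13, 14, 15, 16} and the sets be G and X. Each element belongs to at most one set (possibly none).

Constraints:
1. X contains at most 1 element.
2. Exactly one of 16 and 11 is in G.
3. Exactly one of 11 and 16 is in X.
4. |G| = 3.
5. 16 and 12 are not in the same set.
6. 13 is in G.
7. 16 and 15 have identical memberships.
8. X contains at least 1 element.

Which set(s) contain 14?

14: none

From (6): 13 ∈ G.
Suppose 14 ∈ G: no assignment then satisfies all the clues, so 14 ∉ G.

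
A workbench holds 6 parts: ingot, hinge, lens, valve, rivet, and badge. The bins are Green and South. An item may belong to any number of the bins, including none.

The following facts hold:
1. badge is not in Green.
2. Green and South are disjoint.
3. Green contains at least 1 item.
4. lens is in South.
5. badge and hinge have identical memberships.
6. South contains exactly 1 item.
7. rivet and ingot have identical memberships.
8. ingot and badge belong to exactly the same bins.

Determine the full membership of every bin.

Green = {valve}; South = {lens}

From (1): badge ∉ Green.
From (4): lens ∈ South.
(2) (disjoint): lens ∉ Green.
(5): hinge matches badge: hinge ∉ Green.
(6): South already has 1, so the rest are out.
(8): ingot matches badge: ingot ∉ Green.
(7): rivet matches ingot: rivet ∉ Green.
(3): only 1 candidates remain for Green, so all are in.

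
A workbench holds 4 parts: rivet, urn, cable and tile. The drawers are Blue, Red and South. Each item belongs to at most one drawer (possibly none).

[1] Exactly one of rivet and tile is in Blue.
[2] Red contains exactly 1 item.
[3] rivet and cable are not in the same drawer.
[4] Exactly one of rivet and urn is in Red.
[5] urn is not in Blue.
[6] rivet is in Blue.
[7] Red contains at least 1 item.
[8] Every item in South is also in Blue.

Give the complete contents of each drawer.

Blue = {rivet}; Red = {urn}; South = {}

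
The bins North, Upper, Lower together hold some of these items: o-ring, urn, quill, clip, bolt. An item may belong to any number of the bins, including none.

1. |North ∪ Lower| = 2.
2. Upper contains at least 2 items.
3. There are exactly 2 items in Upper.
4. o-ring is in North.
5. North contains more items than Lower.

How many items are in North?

2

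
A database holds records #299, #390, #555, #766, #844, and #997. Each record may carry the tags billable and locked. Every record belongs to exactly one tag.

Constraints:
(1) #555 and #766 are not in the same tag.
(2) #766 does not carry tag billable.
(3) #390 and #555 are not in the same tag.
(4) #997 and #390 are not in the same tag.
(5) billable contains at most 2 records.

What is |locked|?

4

From (2): #766 ∉ billable.
Only one tag left: #766 ∈ locked.
(1): #555 ∉ locked.
Only one tag left: #555 ∈ billable.
(3): #390 ∉ billable.
Only one tag left: #390 ∈ locked.
(4): #997 ∉ locked.
Only one tag left: #997 ∈ billable.
(5): billable already has 2, so the rest are out.
Only one tag left: #299 ∈ locked.
Only one tag left: #844 ∈ locked.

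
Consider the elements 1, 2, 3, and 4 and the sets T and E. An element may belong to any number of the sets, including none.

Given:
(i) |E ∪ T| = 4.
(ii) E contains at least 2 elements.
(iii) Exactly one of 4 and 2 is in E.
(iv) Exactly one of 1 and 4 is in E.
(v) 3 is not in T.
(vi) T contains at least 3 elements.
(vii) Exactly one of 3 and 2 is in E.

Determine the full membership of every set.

T = {1, 2, 4}; E = {3, 4}

From (v): 3 ∉ T.
(vi): only 3 candidates remain for T, so all are in.
Suppose 1 ∈ E: no assignment then satisfies all the clues, so 1 ∉ E.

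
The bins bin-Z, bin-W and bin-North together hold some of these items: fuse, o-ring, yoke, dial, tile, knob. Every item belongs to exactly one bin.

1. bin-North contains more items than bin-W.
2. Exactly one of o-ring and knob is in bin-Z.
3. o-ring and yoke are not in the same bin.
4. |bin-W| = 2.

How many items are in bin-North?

3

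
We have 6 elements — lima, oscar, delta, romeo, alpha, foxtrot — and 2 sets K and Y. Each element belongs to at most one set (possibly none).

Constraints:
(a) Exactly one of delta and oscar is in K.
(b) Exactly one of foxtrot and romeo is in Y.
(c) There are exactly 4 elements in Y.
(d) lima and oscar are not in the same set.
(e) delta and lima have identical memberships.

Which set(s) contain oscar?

oscar: K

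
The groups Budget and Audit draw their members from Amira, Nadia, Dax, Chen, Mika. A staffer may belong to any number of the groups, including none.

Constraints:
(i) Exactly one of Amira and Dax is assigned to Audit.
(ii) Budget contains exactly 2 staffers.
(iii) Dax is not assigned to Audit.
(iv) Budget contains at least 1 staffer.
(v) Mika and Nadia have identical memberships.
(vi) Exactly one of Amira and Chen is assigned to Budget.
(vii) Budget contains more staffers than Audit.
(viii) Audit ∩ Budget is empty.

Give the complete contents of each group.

From (iii): Dax ∉ Audit.
(i) (exactly one): Amira ∈ Audit.
(viii) (disjoint): Amira ∉ Budget.
(vi) (exactly one): Chen ∈ Budget.
(viii) (disjoint): Chen ∉ Audit.
Suppose Nadia ∈ Budget: no assignment then satisfies all the clues, so Nadia ∉ Budget.

Budget = {Chen, Dax}; Audit = {Amira}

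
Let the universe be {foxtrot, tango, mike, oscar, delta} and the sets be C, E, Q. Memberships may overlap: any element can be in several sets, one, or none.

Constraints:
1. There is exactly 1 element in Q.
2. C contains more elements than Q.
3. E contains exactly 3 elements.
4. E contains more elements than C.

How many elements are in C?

2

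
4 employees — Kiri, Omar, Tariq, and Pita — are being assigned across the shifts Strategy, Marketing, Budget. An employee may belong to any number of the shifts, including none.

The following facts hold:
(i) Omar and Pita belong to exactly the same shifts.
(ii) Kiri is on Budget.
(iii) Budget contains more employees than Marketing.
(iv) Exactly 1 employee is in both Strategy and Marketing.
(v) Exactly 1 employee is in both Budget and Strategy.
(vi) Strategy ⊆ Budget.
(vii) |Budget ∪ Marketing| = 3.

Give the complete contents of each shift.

Strategy = {Kiri}; Marketing = {Kiri}; Budget = {Kiri, Omar, Pita}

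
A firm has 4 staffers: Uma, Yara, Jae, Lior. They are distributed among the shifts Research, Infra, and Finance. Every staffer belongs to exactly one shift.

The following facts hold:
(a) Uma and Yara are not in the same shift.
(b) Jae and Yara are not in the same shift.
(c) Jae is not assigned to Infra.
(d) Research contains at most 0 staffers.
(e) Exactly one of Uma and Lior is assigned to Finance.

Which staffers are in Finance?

From (c): Jae ∉ Infra.
(d): Research already has 0, so the rest are out.
Only one shift left: Jae ∈ Finance.
(b): Yara ∉ Finance.
Only one shift left: Yara ∈ Infra.
(a): Uma ∉ Infra.
Only one shift left: Uma ∈ Finance.
(e) (exactly one): Lior ∉ Finance.
Only one shift left: Lior ∈ Infra.

Finance = {Jae, Uma}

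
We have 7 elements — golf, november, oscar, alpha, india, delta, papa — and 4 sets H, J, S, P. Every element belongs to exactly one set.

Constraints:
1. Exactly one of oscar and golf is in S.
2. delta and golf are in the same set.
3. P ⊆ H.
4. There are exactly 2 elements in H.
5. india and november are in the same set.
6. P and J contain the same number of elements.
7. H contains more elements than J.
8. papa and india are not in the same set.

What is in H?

H = {oscar, papa}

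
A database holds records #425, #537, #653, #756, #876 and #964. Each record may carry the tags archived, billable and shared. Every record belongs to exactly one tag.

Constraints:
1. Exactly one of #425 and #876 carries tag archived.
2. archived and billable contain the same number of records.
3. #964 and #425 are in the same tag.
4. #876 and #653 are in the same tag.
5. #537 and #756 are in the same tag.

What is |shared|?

2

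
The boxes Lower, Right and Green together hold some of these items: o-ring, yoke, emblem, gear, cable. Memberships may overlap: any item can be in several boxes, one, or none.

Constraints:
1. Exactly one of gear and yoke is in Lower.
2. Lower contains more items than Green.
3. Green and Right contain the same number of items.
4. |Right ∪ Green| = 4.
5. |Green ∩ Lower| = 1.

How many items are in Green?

2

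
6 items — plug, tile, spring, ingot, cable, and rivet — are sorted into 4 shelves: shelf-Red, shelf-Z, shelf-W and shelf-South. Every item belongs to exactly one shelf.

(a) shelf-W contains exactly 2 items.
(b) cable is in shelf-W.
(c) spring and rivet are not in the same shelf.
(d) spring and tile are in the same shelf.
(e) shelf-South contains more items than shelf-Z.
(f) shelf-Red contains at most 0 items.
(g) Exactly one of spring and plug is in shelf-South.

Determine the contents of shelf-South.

shelf-South = {ingot, spring, tile}

From (b): cable ∈ shelf-W.
(f): shelf-Red already has 0, so the rest are out.
Suppose plug ∈ shelf-South: no assignment then satisfies all the clues, so plug ∉ shelf-South.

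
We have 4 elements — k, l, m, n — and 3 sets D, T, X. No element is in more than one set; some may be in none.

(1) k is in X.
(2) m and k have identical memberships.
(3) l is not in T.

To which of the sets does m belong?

m: X

From (1): k ∈ X.
From (3): l ∉ T.
(2): m matches k: m ∉ D.
(2): m matches k: m ∉ T.
(2): m matches k: m ∈ X.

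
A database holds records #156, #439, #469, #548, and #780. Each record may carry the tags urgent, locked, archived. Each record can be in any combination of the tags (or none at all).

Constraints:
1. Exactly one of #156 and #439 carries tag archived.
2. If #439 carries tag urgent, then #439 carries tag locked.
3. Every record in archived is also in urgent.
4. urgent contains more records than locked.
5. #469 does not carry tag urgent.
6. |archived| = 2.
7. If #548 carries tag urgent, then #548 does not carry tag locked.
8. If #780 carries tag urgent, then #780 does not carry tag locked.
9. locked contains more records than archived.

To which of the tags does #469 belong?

From (5): #469 ∉ urgent.
(3) contrapositive: #469 ∉ archived.
Suppose #469 ∉ locked: no assignment then satisfies all the clues, so #469 ∈ locked.

#469: locked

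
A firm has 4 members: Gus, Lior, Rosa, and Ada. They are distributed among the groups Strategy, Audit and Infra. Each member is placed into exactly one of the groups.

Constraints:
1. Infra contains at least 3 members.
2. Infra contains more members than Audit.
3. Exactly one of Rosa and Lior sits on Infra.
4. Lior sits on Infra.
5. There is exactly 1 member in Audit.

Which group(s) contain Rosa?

Rosa: Audit

From (4): Lior ∈ Infra.
(3) (exactly one): Rosa ∉ Infra.
(1): only 3 candidates remain for Infra, so all are in.
(5): only 1 candidates remain for Audit, so all are in.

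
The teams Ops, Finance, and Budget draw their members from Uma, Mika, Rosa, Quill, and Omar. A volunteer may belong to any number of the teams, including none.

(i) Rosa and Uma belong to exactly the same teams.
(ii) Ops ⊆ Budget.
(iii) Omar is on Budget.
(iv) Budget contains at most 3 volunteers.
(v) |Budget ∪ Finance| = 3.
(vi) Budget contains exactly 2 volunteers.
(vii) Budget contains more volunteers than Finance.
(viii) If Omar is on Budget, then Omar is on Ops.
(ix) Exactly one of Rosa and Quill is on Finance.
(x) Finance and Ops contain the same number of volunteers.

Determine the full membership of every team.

Ops = {Omar}; Finance = {Quill}; Budget = {Mika, Omar}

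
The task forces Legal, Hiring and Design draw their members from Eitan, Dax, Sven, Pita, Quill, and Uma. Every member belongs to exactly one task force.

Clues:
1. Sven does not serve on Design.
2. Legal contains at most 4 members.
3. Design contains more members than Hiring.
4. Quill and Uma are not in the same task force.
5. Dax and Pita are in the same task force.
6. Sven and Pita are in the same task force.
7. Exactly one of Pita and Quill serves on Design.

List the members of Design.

From (1): Sven ∉ Design.
(6): Pita matches Sven: Pita ∉ Design.
(7) (exactly one): Quill ∈ Design.
(4): Uma ∉ Design.
(5): Dax matches Pita: Dax ∉ Design.
Suppose Eitan ∉ Design: no assignment then satisfies all the clues, so Eitan ∈ Design.

Design = {Eitan, Quill}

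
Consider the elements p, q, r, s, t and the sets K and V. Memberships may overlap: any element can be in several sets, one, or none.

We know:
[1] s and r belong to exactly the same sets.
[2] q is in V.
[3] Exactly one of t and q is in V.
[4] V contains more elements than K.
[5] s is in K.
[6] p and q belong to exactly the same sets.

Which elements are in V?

From (2): q ∈ V.
From (5): s ∈ K.
(1): r matches s: r ∈ K.
(3) (exactly one): t ∉ V.
(6): p matches q: p ∈ V.
Suppose r ∉ V: no assignment then satisfies all the clues, so r ∈ V.

V = {p, q, r, s}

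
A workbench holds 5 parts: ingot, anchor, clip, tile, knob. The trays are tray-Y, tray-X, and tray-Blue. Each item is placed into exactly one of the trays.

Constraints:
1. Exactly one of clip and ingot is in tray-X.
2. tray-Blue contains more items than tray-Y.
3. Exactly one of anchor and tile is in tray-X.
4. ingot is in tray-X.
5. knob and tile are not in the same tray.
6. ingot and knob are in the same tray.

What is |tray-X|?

3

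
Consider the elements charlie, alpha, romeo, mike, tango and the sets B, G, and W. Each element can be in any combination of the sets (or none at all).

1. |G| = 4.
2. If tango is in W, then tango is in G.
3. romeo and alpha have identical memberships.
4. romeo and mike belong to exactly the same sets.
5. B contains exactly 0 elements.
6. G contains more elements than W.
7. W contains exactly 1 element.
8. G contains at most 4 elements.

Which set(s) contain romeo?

romeo: G

(5): B already has 0, so the rest are out.
Suppose romeo ∉ G: no assignment then satisfies all the clues, so romeo ∈ G.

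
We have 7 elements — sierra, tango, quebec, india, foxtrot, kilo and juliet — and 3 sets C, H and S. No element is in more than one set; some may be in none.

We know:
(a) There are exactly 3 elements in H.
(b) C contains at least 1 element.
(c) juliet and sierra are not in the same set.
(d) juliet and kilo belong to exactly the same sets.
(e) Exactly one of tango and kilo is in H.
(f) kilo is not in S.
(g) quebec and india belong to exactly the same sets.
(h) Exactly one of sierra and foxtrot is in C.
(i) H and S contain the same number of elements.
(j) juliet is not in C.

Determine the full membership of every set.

C = {sierra}; H = {foxtrot, juliet, kilo}; S = {india, quebec, tango}

From (f): kilo ∉ S.
From (j): juliet ∉ C.
(d): kilo matches juliet: kilo ∉ C.
(d): juliet matches kilo: juliet ∉ S.
Suppose sierra ∉ C: no assignment then satisfies all the clues, so sierra ∈ C.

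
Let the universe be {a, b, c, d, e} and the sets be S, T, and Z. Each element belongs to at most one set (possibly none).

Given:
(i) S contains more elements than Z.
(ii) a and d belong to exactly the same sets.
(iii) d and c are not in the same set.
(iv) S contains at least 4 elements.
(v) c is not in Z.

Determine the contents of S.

S = {a, b, d, e}

From (v): c ∉ Z.
Suppose a ∉ S: no assignment then satisfies all the clues, so a ∈ S.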